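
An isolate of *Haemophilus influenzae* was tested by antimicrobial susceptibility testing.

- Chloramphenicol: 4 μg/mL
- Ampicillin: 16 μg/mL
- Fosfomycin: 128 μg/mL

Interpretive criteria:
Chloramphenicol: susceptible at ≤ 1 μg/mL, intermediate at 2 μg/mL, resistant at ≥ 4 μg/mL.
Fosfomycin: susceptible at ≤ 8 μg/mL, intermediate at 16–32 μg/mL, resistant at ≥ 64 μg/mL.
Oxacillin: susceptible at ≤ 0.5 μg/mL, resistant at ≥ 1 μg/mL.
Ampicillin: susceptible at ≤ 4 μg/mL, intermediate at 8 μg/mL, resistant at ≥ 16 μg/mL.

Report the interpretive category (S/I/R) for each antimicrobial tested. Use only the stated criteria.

Chloramphenicol 4 μg/mL: ≥ 4 μg/mL → resistant
Ampicillin (16 μg/mL) ≥ 16 μg/mL — Resistant
Fosfomycin: 128 μg/mL is ≥ 64 μg/mL — Resistant

R, R, R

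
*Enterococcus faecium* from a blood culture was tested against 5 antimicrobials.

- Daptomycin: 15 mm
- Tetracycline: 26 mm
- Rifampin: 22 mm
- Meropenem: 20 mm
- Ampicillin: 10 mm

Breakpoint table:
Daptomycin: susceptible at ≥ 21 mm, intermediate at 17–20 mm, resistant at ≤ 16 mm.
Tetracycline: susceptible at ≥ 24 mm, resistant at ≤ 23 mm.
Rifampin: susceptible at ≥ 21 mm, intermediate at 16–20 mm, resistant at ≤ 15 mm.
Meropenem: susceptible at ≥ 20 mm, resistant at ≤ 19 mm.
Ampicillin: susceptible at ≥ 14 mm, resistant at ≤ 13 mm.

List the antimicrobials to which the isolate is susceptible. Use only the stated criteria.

tetracycline, rifampin, meropenem

Daptomycin: 15 mm is ≤ 16 mm → Resistant
Tetracycline 26 mm: ≥ 24 mm → Susceptible
Rifampin 22 mm: ≥ 21 mm ⇒ S
Meropenem: 20 mm is ≥ 20 mm — Susceptible
Ampicillin (10 mm) ≤ 13 mm → R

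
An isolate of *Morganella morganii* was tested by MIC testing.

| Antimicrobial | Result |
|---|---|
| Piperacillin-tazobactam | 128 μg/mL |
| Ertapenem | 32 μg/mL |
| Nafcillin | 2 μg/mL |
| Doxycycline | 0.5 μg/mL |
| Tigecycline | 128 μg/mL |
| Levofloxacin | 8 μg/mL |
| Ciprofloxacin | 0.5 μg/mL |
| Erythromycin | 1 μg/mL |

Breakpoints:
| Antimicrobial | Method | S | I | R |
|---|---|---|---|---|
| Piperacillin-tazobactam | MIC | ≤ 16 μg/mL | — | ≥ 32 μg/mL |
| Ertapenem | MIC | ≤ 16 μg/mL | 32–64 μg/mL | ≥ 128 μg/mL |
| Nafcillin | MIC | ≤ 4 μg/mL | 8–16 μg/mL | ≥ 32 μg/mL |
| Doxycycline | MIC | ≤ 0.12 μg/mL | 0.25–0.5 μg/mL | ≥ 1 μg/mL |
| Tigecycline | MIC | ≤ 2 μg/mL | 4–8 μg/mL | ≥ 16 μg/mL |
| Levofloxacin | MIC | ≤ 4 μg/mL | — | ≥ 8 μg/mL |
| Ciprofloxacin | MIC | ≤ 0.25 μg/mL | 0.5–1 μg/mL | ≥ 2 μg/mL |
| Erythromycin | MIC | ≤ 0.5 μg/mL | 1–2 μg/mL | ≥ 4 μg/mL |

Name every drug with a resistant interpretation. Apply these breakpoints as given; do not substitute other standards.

piperacillin-tazobactam, tigecycline, levofloxacin

Piperacillin-tazobactam: 128 μg/mL is ≥ 32 μg/mL ⇒ Resistant
Ertapenem (32 μg/mL) in 32–64 μg/mL ⇒ Intermediate
Nafcillin: 2 μg/mL is ≤ 4 μg/mL ⇒ Susceptible
Doxycycline 0.5 μg/mL: in 0.25–0.5 μg/mL ⇒ intermediate
Tigecycline (128 μg/mL) ≥ 16 μg/mL — Resistant
Levofloxacin (8 μg/mL) ≥ 8 μg/mL → R
Ciprofloxacin 0.5 μg/mL: in 0.5–1 μg/mL — Intermediate
Erythromycin (1 μg/mL) in 1–2 μg/mL — I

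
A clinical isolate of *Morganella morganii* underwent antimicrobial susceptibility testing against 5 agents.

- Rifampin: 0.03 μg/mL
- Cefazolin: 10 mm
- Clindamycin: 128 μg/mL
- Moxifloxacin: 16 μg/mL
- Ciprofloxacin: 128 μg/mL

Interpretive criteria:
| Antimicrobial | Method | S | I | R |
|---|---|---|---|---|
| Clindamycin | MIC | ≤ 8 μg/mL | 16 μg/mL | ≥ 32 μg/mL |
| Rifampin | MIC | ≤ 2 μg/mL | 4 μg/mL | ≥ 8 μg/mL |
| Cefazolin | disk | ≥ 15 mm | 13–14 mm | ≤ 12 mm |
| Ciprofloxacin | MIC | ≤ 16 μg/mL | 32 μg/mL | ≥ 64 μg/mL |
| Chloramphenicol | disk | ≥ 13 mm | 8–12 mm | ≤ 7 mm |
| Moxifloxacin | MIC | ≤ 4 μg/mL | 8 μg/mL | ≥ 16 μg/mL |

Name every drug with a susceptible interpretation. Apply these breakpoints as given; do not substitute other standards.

rifampin

Rifampin (0.03 μg/mL) ≤ 2 μg/mL ⇒ susceptible
Cefazolin 10 mm: ≤ 12 mm — R
Clindamycin 128 μg/mL: ≥ 32 μg/mL → Resistant
Moxifloxacin: 16 μg/mL is ≥ 16 μg/mL → Resistant
Ciprofloxacin (128 μg/mL) ≥ 64 μg/mL → resistant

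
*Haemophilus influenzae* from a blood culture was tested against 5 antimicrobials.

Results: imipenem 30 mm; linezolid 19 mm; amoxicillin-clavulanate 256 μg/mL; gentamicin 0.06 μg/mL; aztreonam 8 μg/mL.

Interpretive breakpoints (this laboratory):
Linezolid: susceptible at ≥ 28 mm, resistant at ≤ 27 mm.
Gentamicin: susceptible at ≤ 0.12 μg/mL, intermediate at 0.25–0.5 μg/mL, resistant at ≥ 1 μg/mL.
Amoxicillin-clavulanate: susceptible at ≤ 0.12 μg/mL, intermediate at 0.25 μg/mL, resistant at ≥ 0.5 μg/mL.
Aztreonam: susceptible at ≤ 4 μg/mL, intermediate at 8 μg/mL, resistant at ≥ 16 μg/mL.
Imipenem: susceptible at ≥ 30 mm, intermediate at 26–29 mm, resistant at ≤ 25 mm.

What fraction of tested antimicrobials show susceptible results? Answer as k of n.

Imipenem (30 mm) ≥ 30 mm ⇒ S
Linezolid 19 mm: ≤ 27 mm ⇒ R
Amoxicillin-clavulanate: 256 μg/mL is ≥ 0.5 μg/mL — Resistant
Gentamicin: 0.06 μg/mL is ≤ 0.12 μg/mL → S
Aztreonam: 8 μg/mL is = 8 μg/mL ⇒ I
Susceptible: 2/5

2 of 5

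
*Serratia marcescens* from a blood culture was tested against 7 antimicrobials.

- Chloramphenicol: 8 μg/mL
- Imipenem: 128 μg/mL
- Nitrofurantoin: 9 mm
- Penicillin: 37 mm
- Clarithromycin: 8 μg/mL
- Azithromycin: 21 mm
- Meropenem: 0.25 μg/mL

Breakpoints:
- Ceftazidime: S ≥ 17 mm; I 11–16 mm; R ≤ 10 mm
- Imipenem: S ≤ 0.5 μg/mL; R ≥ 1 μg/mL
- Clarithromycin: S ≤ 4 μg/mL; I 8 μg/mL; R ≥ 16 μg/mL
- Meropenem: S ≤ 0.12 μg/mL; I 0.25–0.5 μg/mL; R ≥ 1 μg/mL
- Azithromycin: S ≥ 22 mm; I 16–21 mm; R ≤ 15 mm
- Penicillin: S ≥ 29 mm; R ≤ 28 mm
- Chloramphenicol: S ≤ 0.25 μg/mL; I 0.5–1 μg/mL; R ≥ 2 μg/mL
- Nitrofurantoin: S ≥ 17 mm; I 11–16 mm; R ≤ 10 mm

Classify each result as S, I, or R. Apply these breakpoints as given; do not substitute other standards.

Chloramphenicol 8 μg/mL: ≥ 2 μg/mL ⇒ resistant
Imipenem: 128 μg/mL is ≥ 1 μg/mL — resistant
Nitrofurantoin: 9 mm is ≤ 10 mm ⇒ Resistant
Penicillin: 37 mm is ≥ 29 mm ⇒ susceptible
Clarithromycin: 8 μg/mL is = 8 μg/mL → Intermediate
Azithromycin (21 mm) in 16–21 mm → I
Meropenem 0.25 μg/mL: in 0.25–0.5 μg/mL → Intermediate

R, R, R, S, I, I, I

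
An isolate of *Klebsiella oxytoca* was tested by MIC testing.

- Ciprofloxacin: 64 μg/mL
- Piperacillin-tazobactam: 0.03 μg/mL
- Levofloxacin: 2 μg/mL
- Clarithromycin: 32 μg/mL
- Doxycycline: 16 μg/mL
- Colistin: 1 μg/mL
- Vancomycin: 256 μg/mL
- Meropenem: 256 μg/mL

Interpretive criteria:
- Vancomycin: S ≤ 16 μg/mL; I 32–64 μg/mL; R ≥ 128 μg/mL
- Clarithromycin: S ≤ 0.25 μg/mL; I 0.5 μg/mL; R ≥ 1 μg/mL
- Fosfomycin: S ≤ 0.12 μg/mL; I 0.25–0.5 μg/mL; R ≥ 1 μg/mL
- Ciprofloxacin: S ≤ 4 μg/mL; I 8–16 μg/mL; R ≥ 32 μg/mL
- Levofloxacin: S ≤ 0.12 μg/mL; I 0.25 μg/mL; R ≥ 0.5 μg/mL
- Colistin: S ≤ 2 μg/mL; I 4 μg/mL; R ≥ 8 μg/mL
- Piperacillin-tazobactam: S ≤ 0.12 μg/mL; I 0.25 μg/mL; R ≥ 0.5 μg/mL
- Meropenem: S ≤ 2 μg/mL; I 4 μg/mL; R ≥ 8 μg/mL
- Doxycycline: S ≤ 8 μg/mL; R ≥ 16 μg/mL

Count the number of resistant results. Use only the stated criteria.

Ciprofloxacin (64 μg/mL) ≥ 32 μg/mL ⇒ R
Piperacillin-tazobactam (0.03 μg/mL) ≤ 0.12 μg/mL ⇒ susceptible
Levofloxacin 2 μg/mL: ≥ 0.5 μg/mL — Resistant
Clarithromycin (32 μg/mL) ≥ 1 μg/mL ⇒ R
Doxycycline: 16 μg/mL is ≥ 16 μg/mL → R
Colistin (1 μg/mL) ≤ 2 μg/mL ⇒ S
Vancomycin (256 μg/mL) ≥ 128 μg/mL — resistant
Meropenem 256 μg/mL: ≥ 8 μg/mL ⇒ resistant
Resistant: 6

6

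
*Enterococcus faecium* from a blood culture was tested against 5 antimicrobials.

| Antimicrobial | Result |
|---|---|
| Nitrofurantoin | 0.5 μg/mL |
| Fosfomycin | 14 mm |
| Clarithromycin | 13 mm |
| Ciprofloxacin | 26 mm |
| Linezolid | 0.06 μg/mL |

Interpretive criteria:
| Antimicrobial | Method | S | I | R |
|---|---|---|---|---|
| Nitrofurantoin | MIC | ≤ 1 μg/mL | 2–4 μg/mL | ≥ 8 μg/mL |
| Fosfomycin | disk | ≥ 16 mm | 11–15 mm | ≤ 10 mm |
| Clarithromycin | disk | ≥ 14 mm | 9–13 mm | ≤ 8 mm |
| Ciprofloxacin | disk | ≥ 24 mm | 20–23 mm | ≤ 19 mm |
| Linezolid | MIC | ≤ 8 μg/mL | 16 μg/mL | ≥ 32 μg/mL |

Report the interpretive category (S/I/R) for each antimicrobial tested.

S, I, I, S, S

Nitrofurantoin (0.5 μg/mL) ≤ 1 μg/mL → S
Fosfomycin 14 mm: in 11–15 mm — intermediate
Clarithromycin (13 mm) in 9–13 mm — intermediate
Ciprofloxacin: 26 mm is ≥ 24 mm — S
Linezolid: 0.06 μg/mL is ≤ 8 μg/mL → Susceptible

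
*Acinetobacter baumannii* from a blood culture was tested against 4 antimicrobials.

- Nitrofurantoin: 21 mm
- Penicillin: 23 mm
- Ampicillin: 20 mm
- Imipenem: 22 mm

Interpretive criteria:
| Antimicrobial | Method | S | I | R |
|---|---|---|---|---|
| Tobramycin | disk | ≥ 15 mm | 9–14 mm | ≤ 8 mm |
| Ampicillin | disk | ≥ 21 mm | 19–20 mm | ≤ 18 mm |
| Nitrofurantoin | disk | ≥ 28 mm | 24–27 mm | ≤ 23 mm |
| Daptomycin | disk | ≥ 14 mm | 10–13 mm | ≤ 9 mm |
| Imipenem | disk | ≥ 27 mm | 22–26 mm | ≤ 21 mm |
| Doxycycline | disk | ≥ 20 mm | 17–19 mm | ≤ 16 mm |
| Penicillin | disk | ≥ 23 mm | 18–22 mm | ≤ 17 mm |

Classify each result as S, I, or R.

R, S, I, I

Nitrofurantoin 21 mm: ≤ 23 mm → R
Penicillin (23 mm) ≥ 23 mm → S
Ampicillin 20 mm: in 19–20 mm — intermediate
Imipenem (22 mm) in 22–26 mm — Intermediate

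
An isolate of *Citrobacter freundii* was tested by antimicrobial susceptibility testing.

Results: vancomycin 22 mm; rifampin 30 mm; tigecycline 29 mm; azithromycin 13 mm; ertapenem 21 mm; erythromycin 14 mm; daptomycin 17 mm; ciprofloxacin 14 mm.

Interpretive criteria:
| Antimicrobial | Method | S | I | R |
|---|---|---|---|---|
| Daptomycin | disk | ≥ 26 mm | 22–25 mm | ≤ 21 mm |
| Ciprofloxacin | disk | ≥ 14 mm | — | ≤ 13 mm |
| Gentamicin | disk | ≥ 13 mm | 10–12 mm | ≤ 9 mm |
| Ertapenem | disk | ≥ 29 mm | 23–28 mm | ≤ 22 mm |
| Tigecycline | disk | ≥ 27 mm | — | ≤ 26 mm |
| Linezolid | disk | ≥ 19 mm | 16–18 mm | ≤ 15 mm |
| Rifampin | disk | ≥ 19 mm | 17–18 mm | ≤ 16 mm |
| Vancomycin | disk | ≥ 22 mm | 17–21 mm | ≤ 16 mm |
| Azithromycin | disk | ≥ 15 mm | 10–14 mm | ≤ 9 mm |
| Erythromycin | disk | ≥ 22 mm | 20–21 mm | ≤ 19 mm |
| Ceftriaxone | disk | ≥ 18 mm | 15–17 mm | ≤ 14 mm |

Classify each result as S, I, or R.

S, S, S, I, R, R, R, S

Vancomycin (22 mm) ≥ 22 mm — S
Rifampin 30 mm: ≥ 19 mm ⇒ Susceptible
Tigecycline: 29 mm is ≥ 27 mm → susceptible
Azithromycin (13 mm) in 10–14 mm — intermediate
Ertapenem (21 mm) ≤ 22 mm → resistant
Erythromycin 14 mm: ≤ 19 mm → Resistant
Daptomycin (17 mm) ≤ 21 mm → R
Ciprofloxacin (14 mm) ≥ 14 mm ⇒ Susceptible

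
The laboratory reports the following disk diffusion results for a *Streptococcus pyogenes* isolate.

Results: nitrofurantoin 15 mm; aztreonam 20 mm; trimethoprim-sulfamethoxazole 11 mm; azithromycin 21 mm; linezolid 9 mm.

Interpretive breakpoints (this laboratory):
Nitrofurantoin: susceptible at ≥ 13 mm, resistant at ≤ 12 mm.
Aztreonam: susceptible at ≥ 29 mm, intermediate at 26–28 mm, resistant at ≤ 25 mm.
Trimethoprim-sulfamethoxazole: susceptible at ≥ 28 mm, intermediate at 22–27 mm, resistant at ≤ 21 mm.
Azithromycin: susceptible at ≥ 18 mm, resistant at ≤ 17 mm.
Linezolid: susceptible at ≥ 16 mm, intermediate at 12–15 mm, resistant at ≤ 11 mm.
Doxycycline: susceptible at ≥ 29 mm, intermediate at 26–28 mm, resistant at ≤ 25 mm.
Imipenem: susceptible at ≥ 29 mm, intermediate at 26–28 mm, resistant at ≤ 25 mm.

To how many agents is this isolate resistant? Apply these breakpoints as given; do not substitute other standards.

Nitrofurantoin: 15 mm is ≥ 13 mm → susceptible
Aztreonam 20 mm: ≤ 25 mm ⇒ resistant
Trimethoprim-sulfamethoxazole 11 mm: ≤ 21 mm → Resistant
Azithromycin: 21 mm is ≥ 18 mm — S
Linezolid 9 mm: ≤ 11 mm → Resistant
Resistant: 3

3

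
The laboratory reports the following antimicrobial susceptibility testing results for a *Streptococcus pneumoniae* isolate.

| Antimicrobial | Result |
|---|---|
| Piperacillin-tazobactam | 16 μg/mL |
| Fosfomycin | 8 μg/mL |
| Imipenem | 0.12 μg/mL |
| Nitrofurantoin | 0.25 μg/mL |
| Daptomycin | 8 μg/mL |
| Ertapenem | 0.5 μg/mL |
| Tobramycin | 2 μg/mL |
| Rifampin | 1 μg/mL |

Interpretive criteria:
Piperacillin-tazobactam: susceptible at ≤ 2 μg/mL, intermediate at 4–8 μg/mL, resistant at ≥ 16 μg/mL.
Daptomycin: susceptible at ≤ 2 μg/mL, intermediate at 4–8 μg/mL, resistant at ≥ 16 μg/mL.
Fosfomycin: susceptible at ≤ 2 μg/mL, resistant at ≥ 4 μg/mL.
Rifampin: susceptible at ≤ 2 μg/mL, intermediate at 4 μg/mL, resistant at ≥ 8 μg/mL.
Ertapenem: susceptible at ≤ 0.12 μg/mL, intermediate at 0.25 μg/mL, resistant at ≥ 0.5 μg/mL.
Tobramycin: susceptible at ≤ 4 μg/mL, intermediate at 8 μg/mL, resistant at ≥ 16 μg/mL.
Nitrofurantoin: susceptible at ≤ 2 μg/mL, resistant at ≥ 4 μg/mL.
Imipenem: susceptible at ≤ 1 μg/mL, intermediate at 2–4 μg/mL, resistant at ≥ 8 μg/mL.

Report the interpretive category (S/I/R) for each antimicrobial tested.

R, R, S, S, I, R, S, S

Piperacillin-tazobactam 16 μg/mL: ≥ 16 μg/mL → R
Fosfomycin: 8 μg/mL is ≥ 4 μg/mL → resistant
Imipenem: 0.12 μg/mL is ≤ 1 μg/mL ⇒ susceptible
Nitrofurantoin 0.25 μg/mL: ≤ 2 μg/mL → Susceptible
Daptomycin 8 μg/mL: in 4–8 μg/mL — intermediate
Ertapenem (0.5 μg/mL) ≥ 0.5 μg/mL ⇒ Resistant
Tobramycin (2 μg/mL) ≤ 4 μg/mL → S
Rifampin: 1 μg/mL is ≤ 2 μg/mL → S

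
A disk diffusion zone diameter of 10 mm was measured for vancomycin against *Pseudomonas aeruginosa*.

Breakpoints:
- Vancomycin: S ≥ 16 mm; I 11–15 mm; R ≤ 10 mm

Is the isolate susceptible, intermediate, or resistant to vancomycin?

Vancomycin: 10 mm is ≤ 10 mm → R

Resistant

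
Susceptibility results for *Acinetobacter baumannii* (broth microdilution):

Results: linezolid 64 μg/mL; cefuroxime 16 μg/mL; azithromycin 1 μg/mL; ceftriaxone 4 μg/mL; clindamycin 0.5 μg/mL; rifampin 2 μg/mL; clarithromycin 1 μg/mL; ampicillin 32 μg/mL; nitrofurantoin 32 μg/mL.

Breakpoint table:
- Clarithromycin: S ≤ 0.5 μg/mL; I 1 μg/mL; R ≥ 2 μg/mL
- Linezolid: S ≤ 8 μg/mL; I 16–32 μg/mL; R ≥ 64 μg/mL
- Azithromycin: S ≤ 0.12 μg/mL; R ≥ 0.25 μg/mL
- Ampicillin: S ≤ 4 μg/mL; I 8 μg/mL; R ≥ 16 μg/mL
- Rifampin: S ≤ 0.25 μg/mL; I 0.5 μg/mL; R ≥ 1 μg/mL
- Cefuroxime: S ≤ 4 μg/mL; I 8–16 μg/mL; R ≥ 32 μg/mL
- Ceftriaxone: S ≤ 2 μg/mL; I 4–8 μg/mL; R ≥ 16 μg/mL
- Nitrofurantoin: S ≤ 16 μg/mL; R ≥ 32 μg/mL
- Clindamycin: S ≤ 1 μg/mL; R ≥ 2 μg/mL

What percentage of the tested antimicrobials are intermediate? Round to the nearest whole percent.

33%

Linezolid (64 μg/mL) ≥ 64 μg/mL — Resistant
Cefuroxime 16 μg/mL: in 8–16 μg/mL ⇒ intermediate
Azithromycin 1 μg/mL: ≥ 0.25 μg/mL ⇒ Resistant
Ceftriaxone 4 μg/mL: in 4–8 μg/mL → I
Clindamycin 0.5 μg/mL: ≤ 1 μg/mL ⇒ susceptible
Rifampin (2 μg/mL) ≥ 1 μg/mL → Resistant
Clarithromycin: 1 μg/mL is = 1 μg/mL — Intermediate
Ampicillin 32 μg/mL: ≥ 16 μg/mL — Resistant
Nitrofurantoin 32 μg/mL: ≥ 32 μg/mL — R
Intermediate: 3/9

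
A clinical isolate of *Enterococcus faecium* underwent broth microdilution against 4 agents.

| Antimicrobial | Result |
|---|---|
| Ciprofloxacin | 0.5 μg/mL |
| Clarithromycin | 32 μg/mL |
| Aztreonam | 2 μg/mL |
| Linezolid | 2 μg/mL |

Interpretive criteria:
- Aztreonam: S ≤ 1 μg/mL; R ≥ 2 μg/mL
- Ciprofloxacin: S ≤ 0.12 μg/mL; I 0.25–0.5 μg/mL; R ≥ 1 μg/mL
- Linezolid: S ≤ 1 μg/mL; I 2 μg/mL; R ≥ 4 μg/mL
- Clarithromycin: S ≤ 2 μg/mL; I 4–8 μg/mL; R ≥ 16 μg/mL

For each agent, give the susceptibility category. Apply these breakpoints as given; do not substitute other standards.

Ciprofloxacin: 0.5 μg/mL is in 0.25–0.5 μg/mL → I
Clarithromycin (32 μg/mL) ≥ 16 μg/mL → resistant
Aztreonam (2 μg/mL) ≥ 2 μg/mL — resistant
Linezolid: 2 μg/mL is = 2 μg/mL → I

I, R, R, I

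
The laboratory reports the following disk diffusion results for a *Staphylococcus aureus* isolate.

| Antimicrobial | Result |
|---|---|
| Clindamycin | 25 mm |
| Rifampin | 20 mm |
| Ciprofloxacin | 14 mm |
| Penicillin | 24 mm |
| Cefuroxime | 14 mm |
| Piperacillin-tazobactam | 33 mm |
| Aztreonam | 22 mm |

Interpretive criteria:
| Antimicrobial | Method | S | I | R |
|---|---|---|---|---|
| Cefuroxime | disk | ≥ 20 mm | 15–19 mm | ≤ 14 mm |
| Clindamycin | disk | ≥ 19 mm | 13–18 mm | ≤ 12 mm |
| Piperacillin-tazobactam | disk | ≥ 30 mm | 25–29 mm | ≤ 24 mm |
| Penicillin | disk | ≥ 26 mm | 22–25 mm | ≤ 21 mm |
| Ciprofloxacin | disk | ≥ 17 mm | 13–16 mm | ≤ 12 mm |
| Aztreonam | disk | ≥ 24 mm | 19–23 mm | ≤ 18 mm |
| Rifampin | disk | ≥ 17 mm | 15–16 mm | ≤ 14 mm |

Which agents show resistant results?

Clindamycin: 25 mm is ≥ 19 mm → S
Rifampin (20 mm) ≥ 17 mm — susceptible
Ciprofloxacin (14 mm) in 13–16 mm → intermediate
Penicillin: 24 mm is in 22–25 mm — I
Cefuroxime 14 mm: ≤ 14 mm ⇒ resistant
Piperacillin-tazobactam 33 mm: ≥ 30 mm → S
Aztreonam: 22 mm is in 19–23 mm — Intermediate

cefuroxime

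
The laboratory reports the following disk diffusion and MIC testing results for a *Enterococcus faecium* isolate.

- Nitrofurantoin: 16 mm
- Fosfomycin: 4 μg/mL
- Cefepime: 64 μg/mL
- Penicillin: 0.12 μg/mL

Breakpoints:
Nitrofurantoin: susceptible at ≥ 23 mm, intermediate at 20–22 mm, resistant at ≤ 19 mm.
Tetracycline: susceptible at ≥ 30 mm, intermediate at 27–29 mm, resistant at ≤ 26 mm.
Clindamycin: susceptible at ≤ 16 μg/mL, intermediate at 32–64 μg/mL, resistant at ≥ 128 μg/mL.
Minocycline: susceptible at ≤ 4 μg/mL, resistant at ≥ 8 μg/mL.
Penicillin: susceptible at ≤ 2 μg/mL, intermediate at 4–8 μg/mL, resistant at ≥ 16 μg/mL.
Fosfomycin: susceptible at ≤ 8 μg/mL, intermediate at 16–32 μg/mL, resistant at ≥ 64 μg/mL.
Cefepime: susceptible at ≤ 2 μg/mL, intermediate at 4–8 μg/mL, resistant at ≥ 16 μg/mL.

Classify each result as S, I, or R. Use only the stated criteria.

Nitrofurantoin (16 mm) ≤ 19 mm → resistant
Fosfomycin 4 μg/mL: ≤ 8 μg/mL ⇒ susceptible
Cefepime (64 μg/mL) ≥ 16 μg/mL ⇒ Resistant
Penicillin (0.12 μg/mL) ≤ 2 μg/mL → Susceptible

R, S, R, S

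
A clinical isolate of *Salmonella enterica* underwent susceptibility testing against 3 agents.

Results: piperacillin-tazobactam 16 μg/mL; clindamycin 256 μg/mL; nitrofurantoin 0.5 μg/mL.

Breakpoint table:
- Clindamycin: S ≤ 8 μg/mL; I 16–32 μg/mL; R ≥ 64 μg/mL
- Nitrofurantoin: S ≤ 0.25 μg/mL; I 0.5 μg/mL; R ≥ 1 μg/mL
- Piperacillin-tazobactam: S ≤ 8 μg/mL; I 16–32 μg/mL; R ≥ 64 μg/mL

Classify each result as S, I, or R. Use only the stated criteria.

I, R, I

Piperacillin-tazobactam 16 μg/mL: in 16–32 μg/mL ⇒ Intermediate
Clindamycin 256 μg/mL: ≥ 64 μg/mL → R
Nitrofurantoin: 0.5 μg/mL is = 0.5 μg/mL — Intermediate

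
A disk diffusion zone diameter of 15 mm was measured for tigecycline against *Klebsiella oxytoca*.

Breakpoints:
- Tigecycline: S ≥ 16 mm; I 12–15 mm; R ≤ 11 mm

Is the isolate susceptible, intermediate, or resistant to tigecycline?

Tigecycline: 15 mm is in 12–15 mm — Intermediate

Intermediate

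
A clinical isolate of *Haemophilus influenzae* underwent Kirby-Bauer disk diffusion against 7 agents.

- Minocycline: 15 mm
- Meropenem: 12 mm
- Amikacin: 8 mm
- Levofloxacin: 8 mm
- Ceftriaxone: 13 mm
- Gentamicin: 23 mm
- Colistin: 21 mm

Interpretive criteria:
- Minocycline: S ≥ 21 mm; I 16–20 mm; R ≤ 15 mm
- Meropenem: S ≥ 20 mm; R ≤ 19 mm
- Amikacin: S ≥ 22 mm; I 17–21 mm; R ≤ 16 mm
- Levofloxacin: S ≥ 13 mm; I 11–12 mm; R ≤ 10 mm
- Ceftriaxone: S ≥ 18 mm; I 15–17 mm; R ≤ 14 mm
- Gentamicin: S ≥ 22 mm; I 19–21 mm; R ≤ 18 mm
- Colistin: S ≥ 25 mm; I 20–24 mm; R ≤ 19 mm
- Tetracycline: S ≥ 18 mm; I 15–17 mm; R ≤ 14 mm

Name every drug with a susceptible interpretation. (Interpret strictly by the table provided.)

Minocycline 15 mm: ≤ 15 mm → Resistant
Meropenem 12 mm: ≤ 19 mm ⇒ R
Amikacin 8 mm: ≤ 16 mm → Resistant
Levofloxacin (8 mm) ≤ 10 mm ⇒ Resistant
Ceftriaxone (13 mm) ≤ 14 mm ⇒ Resistant
Gentamicin (23 mm) ≥ 22 mm → S
Colistin 21 mm: in 20–24 mm → I

gentamicin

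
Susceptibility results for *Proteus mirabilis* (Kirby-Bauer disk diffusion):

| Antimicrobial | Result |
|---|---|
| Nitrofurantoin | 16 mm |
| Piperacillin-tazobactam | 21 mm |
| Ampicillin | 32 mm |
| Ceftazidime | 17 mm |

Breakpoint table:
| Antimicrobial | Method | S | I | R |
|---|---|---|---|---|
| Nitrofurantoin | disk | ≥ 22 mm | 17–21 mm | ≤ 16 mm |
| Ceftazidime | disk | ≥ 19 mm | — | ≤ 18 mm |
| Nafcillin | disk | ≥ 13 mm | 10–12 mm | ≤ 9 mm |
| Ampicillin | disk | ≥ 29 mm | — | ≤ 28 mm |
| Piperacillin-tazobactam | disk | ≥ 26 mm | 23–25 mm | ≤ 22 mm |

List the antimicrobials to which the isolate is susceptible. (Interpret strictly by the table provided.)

ampicillin

Nitrofurantoin (16 mm) ≤ 16 mm → Resistant
Piperacillin-tazobactam (21 mm) ≤ 22 mm ⇒ R
Ampicillin (32 mm) ≥ 29 mm ⇒ S
Ceftazidime 17 mm: ≤ 18 mm → R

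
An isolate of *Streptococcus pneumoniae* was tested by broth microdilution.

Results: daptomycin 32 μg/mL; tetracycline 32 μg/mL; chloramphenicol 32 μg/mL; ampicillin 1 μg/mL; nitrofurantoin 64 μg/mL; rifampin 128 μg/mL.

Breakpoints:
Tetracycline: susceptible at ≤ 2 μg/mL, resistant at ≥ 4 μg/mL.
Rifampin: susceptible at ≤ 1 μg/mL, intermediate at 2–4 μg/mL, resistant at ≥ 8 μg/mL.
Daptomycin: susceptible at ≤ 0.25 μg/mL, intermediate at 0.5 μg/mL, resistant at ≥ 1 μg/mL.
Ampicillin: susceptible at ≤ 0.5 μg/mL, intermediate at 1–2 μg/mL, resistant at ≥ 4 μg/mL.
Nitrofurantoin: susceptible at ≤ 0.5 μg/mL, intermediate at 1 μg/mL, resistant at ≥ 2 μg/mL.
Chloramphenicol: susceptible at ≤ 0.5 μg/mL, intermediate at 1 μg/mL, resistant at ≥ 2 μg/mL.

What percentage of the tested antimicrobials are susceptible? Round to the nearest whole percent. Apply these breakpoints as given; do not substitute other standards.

Daptomycin: 32 μg/mL is ≥ 1 μg/mL — resistant
Tetracycline 32 μg/mL: ≥ 4 μg/mL ⇒ resistant
Chloramphenicol: 32 μg/mL is ≥ 2 μg/mL ⇒ resistant
Ampicillin 1 μg/mL: in 1–2 μg/mL ⇒ Intermediate
Nitrofurantoin 64 μg/mL: ≥ 2 μg/mL — R
Rifampin: 128 μg/mL is ≥ 8 μg/mL — resistant
Susceptible: 0/6

0%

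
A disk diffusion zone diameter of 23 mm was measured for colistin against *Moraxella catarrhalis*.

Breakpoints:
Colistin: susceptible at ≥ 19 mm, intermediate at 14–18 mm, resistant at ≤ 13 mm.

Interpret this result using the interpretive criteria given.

Colistin: 23 mm is ≥ 19 mm → S

S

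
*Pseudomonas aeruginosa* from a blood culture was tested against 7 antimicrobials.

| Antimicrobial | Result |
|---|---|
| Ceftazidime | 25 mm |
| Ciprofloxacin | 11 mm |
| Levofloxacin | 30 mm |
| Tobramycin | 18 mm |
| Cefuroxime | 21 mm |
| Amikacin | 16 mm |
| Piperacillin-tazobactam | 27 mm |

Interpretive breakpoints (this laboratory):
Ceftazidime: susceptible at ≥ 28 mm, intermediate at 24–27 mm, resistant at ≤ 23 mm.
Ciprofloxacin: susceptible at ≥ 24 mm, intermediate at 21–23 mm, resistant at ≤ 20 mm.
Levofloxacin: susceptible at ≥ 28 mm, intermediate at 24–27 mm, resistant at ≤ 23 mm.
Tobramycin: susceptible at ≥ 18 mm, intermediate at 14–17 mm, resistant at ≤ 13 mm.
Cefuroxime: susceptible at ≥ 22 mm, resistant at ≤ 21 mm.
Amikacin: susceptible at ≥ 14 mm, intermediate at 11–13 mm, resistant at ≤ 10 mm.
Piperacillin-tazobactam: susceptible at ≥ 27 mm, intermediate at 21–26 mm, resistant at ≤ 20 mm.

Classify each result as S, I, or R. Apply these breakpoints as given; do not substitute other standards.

I, R, S, S, R, S, S

Ceftazidime: 25 mm is in 24–27 mm → Intermediate
Ciprofloxacin (11 mm) ≤ 20 mm ⇒ Resistant
Levofloxacin: 30 mm is ≥ 28 mm ⇒ S
Tobramycin 18 mm: ≥ 18 mm ⇒ Susceptible
Cefuroxime: 21 mm is ≤ 21 mm ⇒ R
Amikacin 16 mm: ≥ 14 mm — S
Piperacillin-tazobactam: 27 mm is ≥ 27 mm ⇒ S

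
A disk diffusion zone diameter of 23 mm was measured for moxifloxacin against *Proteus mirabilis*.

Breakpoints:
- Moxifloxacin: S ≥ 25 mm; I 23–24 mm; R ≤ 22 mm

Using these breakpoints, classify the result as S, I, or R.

Moxifloxacin (23 mm) in 23–24 mm — Intermediate

Intermediate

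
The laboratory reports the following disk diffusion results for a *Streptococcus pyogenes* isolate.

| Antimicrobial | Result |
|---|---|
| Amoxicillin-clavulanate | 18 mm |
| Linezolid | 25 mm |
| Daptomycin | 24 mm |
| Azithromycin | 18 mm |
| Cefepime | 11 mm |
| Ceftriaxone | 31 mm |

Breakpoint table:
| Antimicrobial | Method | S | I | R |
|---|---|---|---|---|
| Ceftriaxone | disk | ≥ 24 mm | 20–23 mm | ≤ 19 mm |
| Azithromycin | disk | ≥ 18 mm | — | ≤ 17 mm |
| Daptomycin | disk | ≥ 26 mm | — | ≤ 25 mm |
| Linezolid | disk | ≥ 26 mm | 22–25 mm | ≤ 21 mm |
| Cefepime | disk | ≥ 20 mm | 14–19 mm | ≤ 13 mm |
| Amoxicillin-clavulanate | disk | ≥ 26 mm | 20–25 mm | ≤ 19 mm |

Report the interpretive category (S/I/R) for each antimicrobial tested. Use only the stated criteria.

R, I, R, S, R, S

Amoxicillin-clavulanate (18 mm) ≤ 19 mm — Resistant
Linezolid (25 mm) in 22–25 mm → intermediate
Daptomycin (24 mm) ≤ 25 mm — resistant
Azithromycin 18 mm: ≥ 18 mm ⇒ Susceptible
Cefepime 11 mm: ≤ 13 mm → R
Ceftriaxone (31 mm) ≥ 24 mm → Susceptible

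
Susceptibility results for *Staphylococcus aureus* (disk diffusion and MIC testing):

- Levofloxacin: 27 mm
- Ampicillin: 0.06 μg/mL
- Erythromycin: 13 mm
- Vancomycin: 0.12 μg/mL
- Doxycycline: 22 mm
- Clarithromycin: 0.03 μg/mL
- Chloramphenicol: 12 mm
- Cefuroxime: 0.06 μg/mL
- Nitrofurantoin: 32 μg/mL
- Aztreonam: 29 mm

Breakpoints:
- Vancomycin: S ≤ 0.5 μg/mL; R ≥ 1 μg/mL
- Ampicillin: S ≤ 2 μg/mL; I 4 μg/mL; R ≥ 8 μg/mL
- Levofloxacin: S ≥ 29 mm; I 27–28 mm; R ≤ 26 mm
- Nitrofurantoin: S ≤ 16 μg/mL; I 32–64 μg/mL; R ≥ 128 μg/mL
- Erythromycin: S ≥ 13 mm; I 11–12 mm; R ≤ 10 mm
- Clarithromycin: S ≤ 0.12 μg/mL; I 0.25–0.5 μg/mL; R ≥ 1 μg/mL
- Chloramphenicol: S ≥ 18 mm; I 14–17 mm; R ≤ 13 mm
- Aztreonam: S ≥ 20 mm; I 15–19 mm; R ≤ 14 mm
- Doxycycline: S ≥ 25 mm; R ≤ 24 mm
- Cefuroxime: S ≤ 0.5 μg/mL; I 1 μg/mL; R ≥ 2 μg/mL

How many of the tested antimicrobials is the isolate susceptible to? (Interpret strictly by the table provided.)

Levofloxacin 27 mm: in 27–28 mm ⇒ I
Ampicillin: 0.06 μg/mL is ≤ 2 μg/mL → S
Erythromycin (13 mm) ≥ 13 mm ⇒ Susceptible
Vancomycin (0.12 μg/mL) ≤ 0.5 μg/mL ⇒ S
Doxycycline: 22 mm is ≤ 24 mm — resistant
Clarithromycin (0.03 μg/mL) ≤ 0.12 μg/mL ⇒ S
Chloramphenicol: 12 mm is ≤ 13 mm → resistant
Cefuroxime 0.06 μg/mL: ≤ 0.5 μg/mL ⇒ Susceptible
Nitrofurantoin 32 μg/mL: in 32–64 μg/mL → I
Aztreonam 29 mm: ≥ 20 mm ⇒ susceptible
Susceptible: 6

6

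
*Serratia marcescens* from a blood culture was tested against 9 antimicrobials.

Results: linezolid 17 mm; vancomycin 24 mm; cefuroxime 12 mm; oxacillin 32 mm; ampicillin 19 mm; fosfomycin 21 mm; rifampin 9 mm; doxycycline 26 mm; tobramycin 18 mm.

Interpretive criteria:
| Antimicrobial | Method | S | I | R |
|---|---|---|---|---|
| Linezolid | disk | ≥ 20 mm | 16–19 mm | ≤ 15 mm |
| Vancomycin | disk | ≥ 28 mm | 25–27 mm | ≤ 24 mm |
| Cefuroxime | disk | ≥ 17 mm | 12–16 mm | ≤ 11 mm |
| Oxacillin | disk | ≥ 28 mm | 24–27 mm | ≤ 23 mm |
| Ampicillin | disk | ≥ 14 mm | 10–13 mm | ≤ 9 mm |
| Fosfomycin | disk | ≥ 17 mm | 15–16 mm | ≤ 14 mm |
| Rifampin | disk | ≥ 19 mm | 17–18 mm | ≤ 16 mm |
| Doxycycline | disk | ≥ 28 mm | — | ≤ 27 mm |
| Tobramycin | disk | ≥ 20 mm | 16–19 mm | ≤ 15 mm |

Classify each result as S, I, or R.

Linezolid: 17 mm is in 16–19 mm ⇒ intermediate
Vancomycin: 24 mm is ≤ 24 mm — resistant
Cefuroxime: 12 mm is in 12–16 mm — I
Oxacillin 32 mm: ≥ 28 mm ⇒ S
Ampicillin (19 mm) ≥ 14 mm — Susceptible
Fosfomycin (21 mm) ≥ 17 mm → S
Rifampin (9 mm) ≤ 16 mm ⇒ R
Doxycycline 26 mm: ≤ 27 mm → Resistant
Tobramycin (18 mm) in 16–19 mm ⇒ intermediate

I, R, I, S, S, S, R, R, I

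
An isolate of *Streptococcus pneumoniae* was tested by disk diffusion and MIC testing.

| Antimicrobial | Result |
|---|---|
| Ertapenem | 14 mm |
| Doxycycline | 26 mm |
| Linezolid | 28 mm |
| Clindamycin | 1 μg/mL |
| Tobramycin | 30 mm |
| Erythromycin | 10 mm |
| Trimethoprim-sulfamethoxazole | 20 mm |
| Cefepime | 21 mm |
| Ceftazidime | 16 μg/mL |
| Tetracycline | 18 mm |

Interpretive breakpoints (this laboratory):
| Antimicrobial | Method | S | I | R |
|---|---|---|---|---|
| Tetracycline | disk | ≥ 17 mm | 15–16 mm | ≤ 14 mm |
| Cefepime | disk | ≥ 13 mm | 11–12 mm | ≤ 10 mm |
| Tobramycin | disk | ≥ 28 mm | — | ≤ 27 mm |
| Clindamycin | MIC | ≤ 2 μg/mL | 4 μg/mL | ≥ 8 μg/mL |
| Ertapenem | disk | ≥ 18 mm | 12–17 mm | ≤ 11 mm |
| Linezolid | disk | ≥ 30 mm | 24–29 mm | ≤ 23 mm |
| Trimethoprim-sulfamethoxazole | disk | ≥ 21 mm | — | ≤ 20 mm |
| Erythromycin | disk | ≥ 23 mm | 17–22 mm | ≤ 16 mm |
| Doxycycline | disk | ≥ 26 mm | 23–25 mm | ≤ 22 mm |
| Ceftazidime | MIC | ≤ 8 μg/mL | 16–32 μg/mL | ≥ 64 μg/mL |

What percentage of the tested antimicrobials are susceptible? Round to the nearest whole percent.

Ertapenem: 14 mm is in 12–17 mm → I
Doxycycline: 26 mm is ≥ 26 mm ⇒ susceptible
Linezolid 28 mm: in 24–29 mm → I
Clindamycin 1 μg/mL: ≤ 2 μg/mL → Susceptible
Tobramycin: 30 mm is ≥ 28 mm ⇒ Susceptible
Erythromycin 10 mm: ≤ 16 mm ⇒ resistant
Trimethoprim-sulfamethoxazole (20 mm) ≤ 20 mm — R
Cefepime (21 mm) ≥ 13 mm ⇒ Susceptible
Ceftazidime (16 μg/mL) in 16–32 μg/mL — I
Tetracycline: 18 mm is ≥ 17 mm ⇒ S
Susceptible: 5/10

50%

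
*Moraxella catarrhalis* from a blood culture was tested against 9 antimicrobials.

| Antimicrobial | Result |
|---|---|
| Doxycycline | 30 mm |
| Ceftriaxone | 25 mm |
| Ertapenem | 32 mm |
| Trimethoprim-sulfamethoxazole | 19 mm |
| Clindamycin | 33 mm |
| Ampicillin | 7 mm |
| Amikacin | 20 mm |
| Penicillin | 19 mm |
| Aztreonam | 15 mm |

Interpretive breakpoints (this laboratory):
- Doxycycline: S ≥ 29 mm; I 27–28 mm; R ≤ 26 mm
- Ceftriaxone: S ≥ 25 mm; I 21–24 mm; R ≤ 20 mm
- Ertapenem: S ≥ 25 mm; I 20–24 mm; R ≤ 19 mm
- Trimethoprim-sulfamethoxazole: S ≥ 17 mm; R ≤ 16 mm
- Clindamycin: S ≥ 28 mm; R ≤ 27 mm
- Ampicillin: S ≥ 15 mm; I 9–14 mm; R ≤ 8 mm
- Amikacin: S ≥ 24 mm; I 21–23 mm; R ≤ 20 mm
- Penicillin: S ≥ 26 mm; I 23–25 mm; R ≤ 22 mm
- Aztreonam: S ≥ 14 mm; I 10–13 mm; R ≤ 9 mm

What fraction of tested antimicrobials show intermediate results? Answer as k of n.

0 of 9

Doxycycline 30 mm: ≥ 29 mm → susceptible
Ceftriaxone 25 mm: ≥ 25 mm → S
Ertapenem (32 mm) ≥ 25 mm → S
Trimethoprim-sulfamethoxazole 19 mm: ≥ 17 mm — S
Clindamycin 33 mm: ≥ 28 mm ⇒ susceptible
Ampicillin (7 mm) ≤ 8 mm — Resistant
Amikacin: 20 mm is ≤ 20 mm ⇒ resistant
Penicillin: 19 mm is ≤ 22 mm ⇒ resistant
Aztreonam 15 mm: ≥ 14 mm ⇒ Susceptible
Intermediate: 0/9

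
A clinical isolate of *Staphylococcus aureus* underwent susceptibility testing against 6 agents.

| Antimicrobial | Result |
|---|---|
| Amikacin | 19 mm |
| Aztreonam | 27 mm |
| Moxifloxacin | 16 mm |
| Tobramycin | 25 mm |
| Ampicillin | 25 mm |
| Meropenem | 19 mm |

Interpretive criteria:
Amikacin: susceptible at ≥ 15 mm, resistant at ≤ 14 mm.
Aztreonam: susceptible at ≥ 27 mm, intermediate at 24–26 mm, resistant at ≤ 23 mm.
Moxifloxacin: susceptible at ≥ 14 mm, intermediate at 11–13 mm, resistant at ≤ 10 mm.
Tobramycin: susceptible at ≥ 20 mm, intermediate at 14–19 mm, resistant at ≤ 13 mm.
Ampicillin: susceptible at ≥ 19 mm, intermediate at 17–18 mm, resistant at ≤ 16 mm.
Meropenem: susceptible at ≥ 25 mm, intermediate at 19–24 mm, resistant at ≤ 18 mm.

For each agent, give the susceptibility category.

S, S, S, S, S, I

Amikacin: 19 mm is ≥ 15 mm — S
Aztreonam (27 mm) ≥ 27 mm → susceptible
Moxifloxacin: 16 mm is ≥ 14 mm → susceptible
Tobramycin 25 mm: ≥ 20 mm ⇒ S
Ampicillin 25 mm: ≥ 19 mm → susceptible
Meropenem 19 mm: in 19–24 mm — I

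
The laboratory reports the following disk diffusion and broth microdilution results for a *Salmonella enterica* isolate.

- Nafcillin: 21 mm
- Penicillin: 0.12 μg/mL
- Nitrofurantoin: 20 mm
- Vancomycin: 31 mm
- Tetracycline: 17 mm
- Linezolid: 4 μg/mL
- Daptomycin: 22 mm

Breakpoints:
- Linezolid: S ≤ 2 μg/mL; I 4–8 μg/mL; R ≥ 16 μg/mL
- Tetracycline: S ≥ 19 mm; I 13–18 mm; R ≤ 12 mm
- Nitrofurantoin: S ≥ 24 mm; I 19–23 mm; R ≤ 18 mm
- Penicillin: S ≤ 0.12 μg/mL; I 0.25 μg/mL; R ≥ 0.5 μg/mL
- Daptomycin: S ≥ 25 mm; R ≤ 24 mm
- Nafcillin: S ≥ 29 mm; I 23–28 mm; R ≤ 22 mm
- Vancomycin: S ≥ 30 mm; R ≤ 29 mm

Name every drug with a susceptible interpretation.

Nafcillin 21 mm: ≤ 22 mm → R
Penicillin 0.12 μg/mL: ≤ 0.12 μg/mL — S
Nitrofurantoin (20 mm) in 19–23 mm — Intermediate
Vancomycin (31 mm) ≥ 30 mm — Susceptible
Tetracycline 17 mm: in 13–18 mm → Intermediate
Linezolid: 4 μg/mL is in 4–8 μg/mL → I
Daptomycin 22 mm: ≤ 24 mm ⇒ resistant

penicillin, vancomycin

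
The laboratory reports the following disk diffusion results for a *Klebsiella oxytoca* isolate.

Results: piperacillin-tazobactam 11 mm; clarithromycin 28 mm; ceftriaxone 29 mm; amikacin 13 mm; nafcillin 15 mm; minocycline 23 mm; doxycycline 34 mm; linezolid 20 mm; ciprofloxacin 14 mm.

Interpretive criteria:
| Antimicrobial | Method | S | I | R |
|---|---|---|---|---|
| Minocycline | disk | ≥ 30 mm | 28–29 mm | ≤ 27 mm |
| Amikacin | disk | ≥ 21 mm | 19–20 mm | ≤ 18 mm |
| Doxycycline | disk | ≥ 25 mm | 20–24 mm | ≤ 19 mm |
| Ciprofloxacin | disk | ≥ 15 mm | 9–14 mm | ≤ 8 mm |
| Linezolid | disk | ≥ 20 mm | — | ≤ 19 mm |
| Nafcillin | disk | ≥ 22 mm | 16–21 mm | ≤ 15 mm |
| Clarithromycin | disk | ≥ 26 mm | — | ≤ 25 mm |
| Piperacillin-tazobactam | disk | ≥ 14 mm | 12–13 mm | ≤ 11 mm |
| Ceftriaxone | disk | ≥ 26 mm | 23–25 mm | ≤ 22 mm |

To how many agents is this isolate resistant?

Piperacillin-tazobactam 11 mm: ≤ 11 mm — Resistant
Clarithromycin: 28 mm is ≥ 26 mm → susceptible
Ceftriaxone: 29 mm is ≥ 26 mm ⇒ Susceptible
Amikacin (13 mm) ≤ 18 mm — resistant
Nafcillin: 15 mm is ≤ 15 mm ⇒ resistant
Minocycline (23 mm) ≤ 27 mm ⇒ resistant
Doxycycline: 34 mm is ≥ 25 mm ⇒ Susceptible
Linezolid (20 mm) ≥ 20 mm ⇒ S
Ciprofloxacin (14 mm) in 9–14 mm → Intermediate
Resistant: 4

4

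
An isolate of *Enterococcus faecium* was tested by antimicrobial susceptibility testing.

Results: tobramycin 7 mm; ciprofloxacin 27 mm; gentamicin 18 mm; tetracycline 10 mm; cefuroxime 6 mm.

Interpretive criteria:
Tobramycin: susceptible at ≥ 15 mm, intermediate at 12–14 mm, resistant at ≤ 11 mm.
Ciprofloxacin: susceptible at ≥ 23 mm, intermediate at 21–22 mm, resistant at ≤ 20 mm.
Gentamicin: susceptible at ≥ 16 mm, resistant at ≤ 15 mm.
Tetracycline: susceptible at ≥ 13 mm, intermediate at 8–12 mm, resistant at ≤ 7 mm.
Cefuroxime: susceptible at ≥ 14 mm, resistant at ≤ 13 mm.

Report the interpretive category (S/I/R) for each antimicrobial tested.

Tobramycin (7 mm) ≤ 11 mm → Resistant
Ciprofloxacin (27 mm) ≥ 23 mm ⇒ Susceptible
Gentamicin: 18 mm is ≥ 16 mm ⇒ susceptible
Tetracycline: 10 mm is in 8–12 mm ⇒ intermediate
Cefuroxime 6 mm: ≤ 13 mm → R

R, S, S, I, R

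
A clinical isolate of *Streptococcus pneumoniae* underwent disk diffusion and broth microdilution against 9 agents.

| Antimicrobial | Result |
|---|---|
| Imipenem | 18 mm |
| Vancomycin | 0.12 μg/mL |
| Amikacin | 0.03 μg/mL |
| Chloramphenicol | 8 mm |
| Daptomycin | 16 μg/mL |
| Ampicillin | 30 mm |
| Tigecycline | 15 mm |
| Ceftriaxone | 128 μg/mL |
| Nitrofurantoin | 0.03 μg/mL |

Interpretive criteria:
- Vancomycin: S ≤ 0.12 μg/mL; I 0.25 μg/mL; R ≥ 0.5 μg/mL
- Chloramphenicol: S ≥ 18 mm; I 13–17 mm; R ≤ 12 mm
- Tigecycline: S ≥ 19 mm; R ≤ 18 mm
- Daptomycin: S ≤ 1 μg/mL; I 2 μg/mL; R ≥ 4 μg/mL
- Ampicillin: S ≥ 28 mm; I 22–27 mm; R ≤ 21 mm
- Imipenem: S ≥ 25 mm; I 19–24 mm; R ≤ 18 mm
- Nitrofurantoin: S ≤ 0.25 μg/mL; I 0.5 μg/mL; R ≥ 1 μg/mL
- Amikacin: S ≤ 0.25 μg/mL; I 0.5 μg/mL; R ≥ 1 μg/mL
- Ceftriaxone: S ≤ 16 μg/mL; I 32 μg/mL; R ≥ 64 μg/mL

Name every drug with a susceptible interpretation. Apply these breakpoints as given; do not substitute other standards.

Imipenem 18 mm: ≤ 18 mm ⇒ resistant
Vancomycin (0.12 μg/mL) ≤ 0.12 μg/mL ⇒ S
Amikacin 0.03 μg/mL: ≤ 0.25 μg/mL → S
Chloramphenicol: 8 mm is ≤ 12 mm — resistant
Daptomycin 16 μg/mL: ≥ 4 μg/mL ⇒ R
Ampicillin (30 mm) ≥ 28 mm — S
Tigecycline 15 mm: ≤ 18 mm ⇒ Resistant
Ceftriaxone 128 μg/mL: ≥ 64 μg/mL → Resistant
Nitrofurantoin 0.03 μg/mL: ≤ 0.25 μg/mL ⇒ susceptible

vancomycin, amikacin, ampicillin, nitrofurantoin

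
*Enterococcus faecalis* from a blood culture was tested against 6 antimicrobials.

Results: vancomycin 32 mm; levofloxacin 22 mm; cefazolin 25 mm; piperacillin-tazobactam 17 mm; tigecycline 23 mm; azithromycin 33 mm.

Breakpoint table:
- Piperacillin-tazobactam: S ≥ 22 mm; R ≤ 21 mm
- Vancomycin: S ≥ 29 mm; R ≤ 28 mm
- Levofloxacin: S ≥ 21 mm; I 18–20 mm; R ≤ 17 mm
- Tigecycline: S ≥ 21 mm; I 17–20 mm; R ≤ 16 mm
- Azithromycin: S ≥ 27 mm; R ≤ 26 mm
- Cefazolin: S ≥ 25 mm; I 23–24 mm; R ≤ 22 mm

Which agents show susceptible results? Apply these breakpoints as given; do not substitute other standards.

vancomycin, levofloxacin, cefazolin, tigecycline, azithromycin

Vancomycin 32 mm: ≥ 29 mm — S
Levofloxacin 22 mm: ≥ 21 mm → susceptible
Cefazolin: 25 mm is ≥ 25 mm — S
Piperacillin-tazobactam 17 mm: ≤ 21 mm — R
Tigecycline (23 mm) ≥ 21 mm → Susceptible
Azithromycin: 33 mm is ≥ 27 mm → Susceptible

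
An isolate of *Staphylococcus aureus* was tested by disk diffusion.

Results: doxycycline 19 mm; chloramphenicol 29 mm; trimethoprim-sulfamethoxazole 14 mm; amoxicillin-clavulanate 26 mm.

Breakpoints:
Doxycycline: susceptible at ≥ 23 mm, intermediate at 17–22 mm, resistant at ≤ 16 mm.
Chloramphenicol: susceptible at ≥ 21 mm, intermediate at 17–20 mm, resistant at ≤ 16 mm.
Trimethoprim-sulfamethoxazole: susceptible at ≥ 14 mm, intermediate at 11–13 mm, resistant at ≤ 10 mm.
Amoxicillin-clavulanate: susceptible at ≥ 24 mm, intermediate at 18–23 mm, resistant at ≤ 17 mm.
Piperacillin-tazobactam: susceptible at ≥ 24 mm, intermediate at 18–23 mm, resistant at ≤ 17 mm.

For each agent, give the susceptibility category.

Doxycycline 19 mm: in 17–22 mm ⇒ Intermediate
Chloramphenicol (29 mm) ≥ 21 mm ⇒ Susceptible
Trimethoprim-sulfamethoxazole 14 mm: ≥ 14 mm — S
Amoxicillin-clavulanate (26 mm) ≥ 24 mm → S

I, S, S, S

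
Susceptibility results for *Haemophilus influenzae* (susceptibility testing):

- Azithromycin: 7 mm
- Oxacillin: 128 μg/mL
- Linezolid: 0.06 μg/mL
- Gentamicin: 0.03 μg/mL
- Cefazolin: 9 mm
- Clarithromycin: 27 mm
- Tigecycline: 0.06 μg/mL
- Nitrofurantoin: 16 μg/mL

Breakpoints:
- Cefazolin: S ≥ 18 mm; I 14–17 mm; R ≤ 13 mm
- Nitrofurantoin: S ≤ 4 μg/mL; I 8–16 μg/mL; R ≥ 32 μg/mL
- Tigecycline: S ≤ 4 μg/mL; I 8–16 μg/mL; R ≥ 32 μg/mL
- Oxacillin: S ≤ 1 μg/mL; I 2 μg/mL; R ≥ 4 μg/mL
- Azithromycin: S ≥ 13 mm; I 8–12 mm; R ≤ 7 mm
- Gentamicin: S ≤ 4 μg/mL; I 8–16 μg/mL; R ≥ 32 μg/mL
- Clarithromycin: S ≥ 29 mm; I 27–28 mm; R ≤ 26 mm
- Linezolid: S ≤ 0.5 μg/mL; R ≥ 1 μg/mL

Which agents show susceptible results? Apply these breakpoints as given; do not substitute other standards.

linezolid, gentamicin, tigecycline

Azithromycin 7 mm: ≤ 7 mm ⇒ resistant
Oxacillin 128 μg/mL: ≥ 4 μg/mL ⇒ resistant
Linezolid: 0.06 μg/mL is ≤ 0.5 μg/mL ⇒ S
Gentamicin 0.03 μg/mL: ≤ 4 μg/mL → S
Cefazolin: 9 mm is ≤ 13 mm ⇒ Resistant
Clarithromycin (27 mm) in 27–28 mm → I
Tigecycline: 0.06 μg/mL is ≤ 4 μg/mL ⇒ susceptible
Nitrofurantoin 16 μg/mL: in 8–16 μg/mL ⇒ intermediate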